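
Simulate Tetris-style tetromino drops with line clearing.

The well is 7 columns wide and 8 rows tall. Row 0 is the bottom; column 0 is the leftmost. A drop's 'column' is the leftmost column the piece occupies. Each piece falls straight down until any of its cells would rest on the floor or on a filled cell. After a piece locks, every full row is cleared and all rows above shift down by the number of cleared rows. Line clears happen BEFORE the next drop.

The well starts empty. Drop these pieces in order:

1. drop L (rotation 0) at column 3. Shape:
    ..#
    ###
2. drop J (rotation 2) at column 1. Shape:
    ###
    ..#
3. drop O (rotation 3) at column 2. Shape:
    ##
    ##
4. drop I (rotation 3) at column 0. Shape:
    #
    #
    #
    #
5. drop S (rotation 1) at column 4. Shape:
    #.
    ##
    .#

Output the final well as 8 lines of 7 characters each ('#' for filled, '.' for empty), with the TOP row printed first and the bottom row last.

Answer: .......
.......
.......
..###..
#.####.
####.#.
#..#.#.
#..###.

Derivation:
Drop 1: L rot0 at col 3 lands with bottom-row=0; cleared 0 line(s) (total 0); column heights now [0 0 0 1 1 2 0], max=2
Drop 2: J rot2 at col 1 lands with bottom-row=1; cleared 0 line(s) (total 0); column heights now [0 3 3 3 1 2 0], max=3
Drop 3: O rot3 at col 2 lands with bottom-row=3; cleared 0 line(s) (total 0); column heights now [0 3 5 5 1 2 0], max=5
Drop 4: I rot3 at col 0 lands with bottom-row=0; cleared 0 line(s) (total 0); column heights now [4 3 5 5 1 2 0], max=5
Drop 5: S rot1 at col 4 lands with bottom-row=2; cleared 0 line(s) (total 0); column heights now [4 3 5 5 5 4 0], max=5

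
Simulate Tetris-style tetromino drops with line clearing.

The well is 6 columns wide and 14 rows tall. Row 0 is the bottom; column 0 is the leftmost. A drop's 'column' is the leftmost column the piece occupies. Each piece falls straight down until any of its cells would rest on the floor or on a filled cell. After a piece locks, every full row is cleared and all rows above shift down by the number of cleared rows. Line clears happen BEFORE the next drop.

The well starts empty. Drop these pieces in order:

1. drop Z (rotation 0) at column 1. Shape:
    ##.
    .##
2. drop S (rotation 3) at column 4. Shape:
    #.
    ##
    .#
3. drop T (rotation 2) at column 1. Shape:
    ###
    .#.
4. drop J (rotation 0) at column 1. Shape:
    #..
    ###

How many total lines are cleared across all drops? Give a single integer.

Drop 1: Z rot0 at col 1 lands with bottom-row=0; cleared 0 line(s) (total 0); column heights now [0 2 2 1 0 0], max=2
Drop 2: S rot3 at col 4 lands with bottom-row=0; cleared 0 line(s) (total 0); column heights now [0 2 2 1 3 2], max=3
Drop 3: T rot2 at col 1 lands with bottom-row=2; cleared 0 line(s) (total 0); column heights now [0 4 4 4 3 2], max=4
Drop 4: J rot0 at col 1 lands with bottom-row=4; cleared 0 line(s) (total 0); column heights now [0 6 5 5 3 2], max=6

Answer: 0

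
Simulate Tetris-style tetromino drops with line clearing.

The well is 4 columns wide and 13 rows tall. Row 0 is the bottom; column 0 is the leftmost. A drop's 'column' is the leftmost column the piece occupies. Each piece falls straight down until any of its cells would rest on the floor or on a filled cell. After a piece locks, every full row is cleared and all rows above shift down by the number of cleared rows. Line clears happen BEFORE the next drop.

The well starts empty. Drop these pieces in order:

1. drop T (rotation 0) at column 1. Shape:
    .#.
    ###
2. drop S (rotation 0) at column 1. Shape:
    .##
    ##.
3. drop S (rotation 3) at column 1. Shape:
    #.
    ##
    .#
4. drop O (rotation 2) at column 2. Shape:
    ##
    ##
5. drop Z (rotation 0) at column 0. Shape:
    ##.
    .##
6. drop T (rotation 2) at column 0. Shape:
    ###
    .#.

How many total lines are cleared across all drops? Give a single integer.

Answer: 0

Derivation:
Drop 1: T rot0 at col 1 lands with bottom-row=0; cleared 0 line(s) (total 0); column heights now [0 1 2 1], max=2
Drop 2: S rot0 at col 1 lands with bottom-row=2; cleared 0 line(s) (total 0); column heights now [0 3 4 4], max=4
Drop 3: S rot3 at col 1 lands with bottom-row=4; cleared 0 line(s) (total 0); column heights now [0 7 6 4], max=7
Drop 4: O rot2 at col 2 lands with bottom-row=6; cleared 0 line(s) (total 0); column heights now [0 7 8 8], max=8
Drop 5: Z rot0 at col 0 lands with bottom-row=8; cleared 0 line(s) (total 0); column heights now [10 10 9 8], max=10
Drop 6: T rot2 at col 0 lands with bottom-row=10; cleared 0 line(s) (total 0); column heights now [12 12 12 8], max=12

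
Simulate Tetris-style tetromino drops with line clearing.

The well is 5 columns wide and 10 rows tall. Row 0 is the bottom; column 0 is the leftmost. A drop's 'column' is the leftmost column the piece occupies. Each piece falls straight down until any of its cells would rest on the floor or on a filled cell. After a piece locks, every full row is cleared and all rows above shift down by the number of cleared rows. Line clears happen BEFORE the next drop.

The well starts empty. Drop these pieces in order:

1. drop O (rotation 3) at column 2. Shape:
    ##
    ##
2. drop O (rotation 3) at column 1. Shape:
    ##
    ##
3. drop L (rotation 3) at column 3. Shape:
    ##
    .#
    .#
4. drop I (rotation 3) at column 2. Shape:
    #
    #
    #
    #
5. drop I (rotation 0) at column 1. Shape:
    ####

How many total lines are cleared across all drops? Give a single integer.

Answer: 0

Derivation:
Drop 1: O rot3 at col 2 lands with bottom-row=0; cleared 0 line(s) (total 0); column heights now [0 0 2 2 0], max=2
Drop 2: O rot3 at col 1 lands with bottom-row=2; cleared 0 line(s) (total 0); column heights now [0 4 4 2 0], max=4
Drop 3: L rot3 at col 3 lands with bottom-row=0; cleared 0 line(s) (total 0); column heights now [0 4 4 3 3], max=4
Drop 4: I rot3 at col 2 lands with bottom-row=4; cleared 0 line(s) (total 0); column heights now [0 4 8 3 3], max=8
Drop 5: I rot0 at col 1 lands with bottom-row=8; cleared 0 line(s) (total 0); column heights now [0 9 9 9 9], max=9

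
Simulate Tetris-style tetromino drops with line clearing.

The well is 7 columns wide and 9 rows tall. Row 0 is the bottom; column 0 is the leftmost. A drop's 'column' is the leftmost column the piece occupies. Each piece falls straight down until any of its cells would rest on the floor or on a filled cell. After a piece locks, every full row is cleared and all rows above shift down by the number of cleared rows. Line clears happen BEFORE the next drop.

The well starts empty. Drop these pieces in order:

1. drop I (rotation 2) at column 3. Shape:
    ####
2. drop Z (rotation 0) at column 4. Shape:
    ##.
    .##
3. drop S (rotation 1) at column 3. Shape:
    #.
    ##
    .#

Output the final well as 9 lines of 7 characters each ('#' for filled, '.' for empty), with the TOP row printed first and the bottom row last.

Drop 1: I rot2 at col 3 lands with bottom-row=0; cleared 0 line(s) (total 0); column heights now [0 0 0 1 1 1 1], max=1
Drop 2: Z rot0 at col 4 lands with bottom-row=1; cleared 0 line(s) (total 0); column heights now [0 0 0 1 3 3 2], max=3
Drop 3: S rot1 at col 3 lands with bottom-row=3; cleared 0 line(s) (total 0); column heights now [0 0 0 6 5 3 2], max=6

Answer: .......
.......
.......
...#...
...##..
....#..
....##.
.....##
...####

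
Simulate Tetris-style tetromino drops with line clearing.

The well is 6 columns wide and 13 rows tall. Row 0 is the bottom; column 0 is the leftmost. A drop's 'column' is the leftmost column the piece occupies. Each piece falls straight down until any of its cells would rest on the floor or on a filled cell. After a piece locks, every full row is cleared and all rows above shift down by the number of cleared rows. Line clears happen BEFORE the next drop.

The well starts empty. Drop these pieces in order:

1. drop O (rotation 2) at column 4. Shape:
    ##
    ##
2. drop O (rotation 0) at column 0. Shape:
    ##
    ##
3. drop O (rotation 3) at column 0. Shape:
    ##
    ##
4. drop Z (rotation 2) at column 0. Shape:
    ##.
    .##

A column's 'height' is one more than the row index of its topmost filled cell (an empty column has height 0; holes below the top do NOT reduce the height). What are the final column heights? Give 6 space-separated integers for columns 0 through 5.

Answer: 6 6 5 0 2 2

Derivation:
Drop 1: O rot2 at col 4 lands with bottom-row=0; cleared 0 line(s) (total 0); column heights now [0 0 0 0 2 2], max=2
Drop 2: O rot0 at col 0 lands with bottom-row=0; cleared 0 line(s) (total 0); column heights now [2 2 0 0 2 2], max=2
Drop 3: O rot3 at col 0 lands with bottom-row=2; cleared 0 line(s) (total 0); column heights now [4 4 0 0 2 2], max=4
Drop 4: Z rot2 at col 0 lands with bottom-row=4; cleared 0 line(s) (total 0); column heights now [6 6 5 0 2 2], max=6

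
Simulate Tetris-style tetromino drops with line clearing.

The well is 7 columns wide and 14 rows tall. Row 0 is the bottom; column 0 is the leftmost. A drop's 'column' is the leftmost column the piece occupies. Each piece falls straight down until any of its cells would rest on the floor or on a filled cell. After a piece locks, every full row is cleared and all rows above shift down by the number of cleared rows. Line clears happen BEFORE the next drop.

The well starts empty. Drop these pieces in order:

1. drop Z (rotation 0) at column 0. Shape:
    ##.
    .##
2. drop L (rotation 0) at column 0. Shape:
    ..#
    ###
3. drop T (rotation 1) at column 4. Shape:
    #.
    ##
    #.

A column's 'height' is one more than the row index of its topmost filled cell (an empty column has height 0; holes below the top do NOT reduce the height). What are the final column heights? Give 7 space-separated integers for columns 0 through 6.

Drop 1: Z rot0 at col 0 lands with bottom-row=0; cleared 0 line(s) (total 0); column heights now [2 2 1 0 0 0 0], max=2
Drop 2: L rot0 at col 0 lands with bottom-row=2; cleared 0 line(s) (total 0); column heights now [3 3 4 0 0 0 0], max=4
Drop 3: T rot1 at col 4 lands with bottom-row=0; cleared 0 line(s) (total 0); column heights now [3 3 4 0 3 2 0], max=4

Answer: 3 3 4 0 3 2 0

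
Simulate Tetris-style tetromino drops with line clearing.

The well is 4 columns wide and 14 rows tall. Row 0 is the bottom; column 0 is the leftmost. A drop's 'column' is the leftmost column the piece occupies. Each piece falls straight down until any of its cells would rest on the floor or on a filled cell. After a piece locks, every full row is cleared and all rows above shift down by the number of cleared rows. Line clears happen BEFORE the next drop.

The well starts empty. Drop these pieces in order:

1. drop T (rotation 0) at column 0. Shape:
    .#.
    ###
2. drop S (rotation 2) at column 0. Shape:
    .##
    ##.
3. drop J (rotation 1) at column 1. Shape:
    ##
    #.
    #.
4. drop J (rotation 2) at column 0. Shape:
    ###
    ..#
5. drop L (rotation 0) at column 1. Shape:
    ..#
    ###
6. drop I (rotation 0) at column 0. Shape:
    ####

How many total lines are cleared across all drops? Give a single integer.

Drop 1: T rot0 at col 0 lands with bottom-row=0; cleared 0 line(s) (total 0); column heights now [1 2 1 0], max=2
Drop 2: S rot2 at col 0 lands with bottom-row=2; cleared 0 line(s) (total 0); column heights now [3 4 4 0], max=4
Drop 3: J rot1 at col 1 lands with bottom-row=4; cleared 0 line(s) (total 0); column heights now [3 7 7 0], max=7
Drop 4: J rot2 at col 0 lands with bottom-row=7; cleared 0 line(s) (total 0); column heights now [9 9 9 0], max=9
Drop 5: L rot0 at col 1 lands with bottom-row=9; cleared 0 line(s) (total 0); column heights now [9 10 10 11], max=11
Drop 6: I rot0 at col 0 lands with bottom-row=11; cleared 1 line(s) (total 1); column heights now [9 10 10 11], max=11

Answer: 1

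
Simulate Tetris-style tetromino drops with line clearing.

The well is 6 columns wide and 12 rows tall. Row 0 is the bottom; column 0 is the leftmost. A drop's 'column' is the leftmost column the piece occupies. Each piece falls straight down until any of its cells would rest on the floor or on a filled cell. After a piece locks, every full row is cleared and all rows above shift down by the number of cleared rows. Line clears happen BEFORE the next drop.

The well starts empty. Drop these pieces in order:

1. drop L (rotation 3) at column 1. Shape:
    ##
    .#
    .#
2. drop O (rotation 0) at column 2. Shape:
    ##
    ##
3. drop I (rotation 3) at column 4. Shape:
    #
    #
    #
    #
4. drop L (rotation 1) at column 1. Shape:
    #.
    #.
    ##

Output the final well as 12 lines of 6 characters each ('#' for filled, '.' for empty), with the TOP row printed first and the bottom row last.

Answer: ......
......
......
......
.#....
.#....
.##...
..##..
..###.
.##.#.
..#.#.
..#.#.

Derivation:
Drop 1: L rot3 at col 1 lands with bottom-row=0; cleared 0 line(s) (total 0); column heights now [0 3 3 0 0 0], max=3
Drop 2: O rot0 at col 2 lands with bottom-row=3; cleared 0 line(s) (total 0); column heights now [0 3 5 5 0 0], max=5
Drop 3: I rot3 at col 4 lands with bottom-row=0; cleared 0 line(s) (total 0); column heights now [0 3 5 5 4 0], max=5
Drop 4: L rot1 at col 1 lands with bottom-row=5; cleared 0 line(s) (total 0); column heights now [0 8 6 5 4 0], max=8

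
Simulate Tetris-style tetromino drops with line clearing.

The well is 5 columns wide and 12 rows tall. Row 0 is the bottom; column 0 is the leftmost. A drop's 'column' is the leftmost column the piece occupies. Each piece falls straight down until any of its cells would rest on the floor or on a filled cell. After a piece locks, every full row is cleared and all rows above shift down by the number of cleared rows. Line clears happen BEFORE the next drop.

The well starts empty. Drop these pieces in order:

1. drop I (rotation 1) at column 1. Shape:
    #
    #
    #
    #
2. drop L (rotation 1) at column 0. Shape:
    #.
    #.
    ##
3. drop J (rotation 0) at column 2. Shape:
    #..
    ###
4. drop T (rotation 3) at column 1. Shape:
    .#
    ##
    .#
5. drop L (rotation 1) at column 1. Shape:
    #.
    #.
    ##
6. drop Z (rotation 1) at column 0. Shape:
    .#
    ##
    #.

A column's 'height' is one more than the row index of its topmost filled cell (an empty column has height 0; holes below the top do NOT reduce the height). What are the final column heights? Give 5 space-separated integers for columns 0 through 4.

Drop 1: I rot1 at col 1 lands with bottom-row=0; cleared 0 line(s) (total 0); column heights now [0 4 0 0 0], max=4
Drop 2: L rot1 at col 0 lands with bottom-row=4; cleared 0 line(s) (total 0); column heights now [7 5 0 0 0], max=7
Drop 3: J rot0 at col 2 lands with bottom-row=0; cleared 0 line(s) (total 0); column heights now [7 5 2 1 1], max=7
Drop 4: T rot3 at col 1 lands with bottom-row=4; cleared 0 line(s) (total 0); column heights now [7 6 7 1 1], max=7
Drop 5: L rot1 at col 1 lands with bottom-row=7; cleared 0 line(s) (total 0); column heights now [7 10 8 1 1], max=10
Drop 6: Z rot1 at col 0 lands with bottom-row=9; cleared 0 line(s) (total 0); column heights now [11 12 8 1 1], max=12

Answer: 11 12 8 1 1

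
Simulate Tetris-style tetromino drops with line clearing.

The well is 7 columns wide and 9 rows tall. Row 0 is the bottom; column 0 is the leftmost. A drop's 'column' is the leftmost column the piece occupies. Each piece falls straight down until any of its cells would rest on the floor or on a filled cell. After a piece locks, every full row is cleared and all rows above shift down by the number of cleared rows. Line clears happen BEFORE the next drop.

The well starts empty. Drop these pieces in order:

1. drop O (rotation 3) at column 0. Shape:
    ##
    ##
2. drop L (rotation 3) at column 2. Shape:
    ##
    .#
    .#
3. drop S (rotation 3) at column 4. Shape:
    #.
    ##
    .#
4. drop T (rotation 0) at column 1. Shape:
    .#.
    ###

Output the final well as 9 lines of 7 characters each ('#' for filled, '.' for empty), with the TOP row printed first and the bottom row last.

Drop 1: O rot3 at col 0 lands with bottom-row=0; cleared 0 line(s) (total 0); column heights now [2 2 0 0 0 0 0], max=2
Drop 2: L rot3 at col 2 lands with bottom-row=0; cleared 0 line(s) (total 0); column heights now [2 2 3 3 0 0 0], max=3
Drop 3: S rot3 at col 4 lands with bottom-row=0; cleared 0 line(s) (total 0); column heights now [2 2 3 3 3 2 0], max=3
Drop 4: T rot0 at col 1 lands with bottom-row=3; cleared 0 line(s) (total 0); column heights now [2 4 5 4 3 2 0], max=5

Answer: .......
.......
.......
.......
..#....
.###...
..###..
##.###.
##.#.#.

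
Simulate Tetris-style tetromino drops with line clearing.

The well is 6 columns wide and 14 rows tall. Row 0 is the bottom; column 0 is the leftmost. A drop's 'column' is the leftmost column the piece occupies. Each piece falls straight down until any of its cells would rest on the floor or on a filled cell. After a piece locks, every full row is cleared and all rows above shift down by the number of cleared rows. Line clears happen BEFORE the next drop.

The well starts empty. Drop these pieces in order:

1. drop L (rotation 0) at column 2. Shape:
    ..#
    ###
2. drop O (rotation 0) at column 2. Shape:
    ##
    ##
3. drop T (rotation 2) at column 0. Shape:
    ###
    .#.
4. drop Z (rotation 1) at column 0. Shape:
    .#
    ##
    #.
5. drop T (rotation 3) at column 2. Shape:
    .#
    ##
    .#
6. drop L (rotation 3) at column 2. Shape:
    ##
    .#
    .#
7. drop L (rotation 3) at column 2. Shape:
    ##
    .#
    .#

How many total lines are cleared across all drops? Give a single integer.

Answer: 0

Derivation:
Drop 1: L rot0 at col 2 lands with bottom-row=0; cleared 0 line(s) (total 0); column heights now [0 0 1 1 2 0], max=2
Drop 2: O rot0 at col 2 lands with bottom-row=1; cleared 0 line(s) (total 0); column heights now [0 0 3 3 2 0], max=3
Drop 3: T rot2 at col 0 lands with bottom-row=2; cleared 0 line(s) (total 0); column heights now [4 4 4 3 2 0], max=4
Drop 4: Z rot1 at col 0 lands with bottom-row=4; cleared 0 line(s) (total 0); column heights now [6 7 4 3 2 0], max=7
Drop 5: T rot3 at col 2 lands with bottom-row=3; cleared 0 line(s) (total 0); column heights now [6 7 5 6 2 0], max=7
Drop 6: L rot3 at col 2 lands with bottom-row=6; cleared 0 line(s) (total 0); column heights now [6 7 9 9 2 0], max=9
Drop 7: L rot3 at col 2 lands with bottom-row=9; cleared 0 line(s) (total 0); column heights now [6 7 12 12 2 0], max=12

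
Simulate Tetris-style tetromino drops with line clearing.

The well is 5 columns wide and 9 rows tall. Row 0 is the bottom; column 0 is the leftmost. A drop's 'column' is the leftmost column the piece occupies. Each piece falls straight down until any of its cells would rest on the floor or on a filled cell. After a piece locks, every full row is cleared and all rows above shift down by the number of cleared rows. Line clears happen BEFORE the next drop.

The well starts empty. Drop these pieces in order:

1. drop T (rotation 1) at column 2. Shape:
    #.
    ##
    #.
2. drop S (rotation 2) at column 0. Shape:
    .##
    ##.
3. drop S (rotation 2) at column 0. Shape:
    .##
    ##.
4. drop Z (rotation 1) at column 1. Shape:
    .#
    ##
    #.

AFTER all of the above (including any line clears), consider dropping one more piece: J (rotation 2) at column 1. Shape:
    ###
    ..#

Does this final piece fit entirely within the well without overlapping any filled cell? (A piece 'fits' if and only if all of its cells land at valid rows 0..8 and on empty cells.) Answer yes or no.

Answer: no

Derivation:
Drop 1: T rot1 at col 2 lands with bottom-row=0; cleared 0 line(s) (total 0); column heights now [0 0 3 2 0], max=3
Drop 2: S rot2 at col 0 lands with bottom-row=2; cleared 0 line(s) (total 0); column heights now [3 4 4 2 0], max=4
Drop 3: S rot2 at col 0 lands with bottom-row=4; cleared 0 line(s) (total 0); column heights now [5 6 6 2 0], max=6
Drop 4: Z rot1 at col 1 lands with bottom-row=6; cleared 0 line(s) (total 0); column heights now [5 8 9 2 0], max=9
Test piece J rot2 at col 1 (width 3): heights before test = [5 8 9 2 0]; fits = False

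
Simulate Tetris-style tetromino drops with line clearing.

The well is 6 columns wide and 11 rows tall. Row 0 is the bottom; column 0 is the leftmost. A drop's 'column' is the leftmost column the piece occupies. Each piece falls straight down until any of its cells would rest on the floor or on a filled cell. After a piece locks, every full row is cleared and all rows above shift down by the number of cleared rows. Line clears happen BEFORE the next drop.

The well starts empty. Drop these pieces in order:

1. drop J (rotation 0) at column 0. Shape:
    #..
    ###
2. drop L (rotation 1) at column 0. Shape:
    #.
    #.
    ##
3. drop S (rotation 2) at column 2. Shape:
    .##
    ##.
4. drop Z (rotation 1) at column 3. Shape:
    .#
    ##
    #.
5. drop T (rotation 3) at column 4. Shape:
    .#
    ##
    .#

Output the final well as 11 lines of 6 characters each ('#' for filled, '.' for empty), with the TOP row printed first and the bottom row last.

Answer: ......
......
......
.....#
....##
....##
#..##.
#..#..
##.##.
#.##..
###...

Derivation:
Drop 1: J rot0 at col 0 lands with bottom-row=0; cleared 0 line(s) (total 0); column heights now [2 1 1 0 0 0], max=2
Drop 2: L rot1 at col 0 lands with bottom-row=2; cleared 0 line(s) (total 0); column heights now [5 3 1 0 0 0], max=5
Drop 3: S rot2 at col 2 lands with bottom-row=1; cleared 0 line(s) (total 0); column heights now [5 3 2 3 3 0], max=5
Drop 4: Z rot1 at col 3 lands with bottom-row=3; cleared 0 line(s) (total 0); column heights now [5 3 2 5 6 0], max=6
Drop 5: T rot3 at col 4 lands with bottom-row=5; cleared 0 line(s) (total 0); column heights now [5 3 2 5 7 8], max=8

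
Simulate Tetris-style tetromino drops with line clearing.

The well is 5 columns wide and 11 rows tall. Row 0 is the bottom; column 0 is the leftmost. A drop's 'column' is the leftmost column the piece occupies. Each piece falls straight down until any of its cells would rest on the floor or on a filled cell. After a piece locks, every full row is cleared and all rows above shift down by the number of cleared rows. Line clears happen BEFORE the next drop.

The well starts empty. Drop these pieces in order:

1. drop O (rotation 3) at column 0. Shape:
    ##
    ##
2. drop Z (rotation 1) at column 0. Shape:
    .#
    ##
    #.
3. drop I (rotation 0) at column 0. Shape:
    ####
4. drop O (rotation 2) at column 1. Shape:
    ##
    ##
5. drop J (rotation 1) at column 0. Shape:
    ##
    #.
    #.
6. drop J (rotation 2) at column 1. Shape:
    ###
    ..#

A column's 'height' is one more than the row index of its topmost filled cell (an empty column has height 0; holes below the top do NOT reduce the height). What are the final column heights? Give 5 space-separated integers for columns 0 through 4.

Answer: 9 10 10 10 0

Derivation:
Drop 1: O rot3 at col 0 lands with bottom-row=0; cleared 0 line(s) (total 0); column heights now [2 2 0 0 0], max=2
Drop 2: Z rot1 at col 0 lands with bottom-row=2; cleared 0 line(s) (total 0); column heights now [4 5 0 0 0], max=5
Drop 3: I rot0 at col 0 lands with bottom-row=5; cleared 0 line(s) (total 0); column heights now [6 6 6 6 0], max=6
Drop 4: O rot2 at col 1 lands with bottom-row=6; cleared 0 line(s) (total 0); column heights now [6 8 8 6 0], max=8
Drop 5: J rot1 at col 0 lands with bottom-row=6; cleared 0 line(s) (total 0); column heights now [9 9 8 6 0], max=9
Drop 6: J rot2 at col 1 lands with bottom-row=8; cleared 0 line(s) (total 0); column heights now [9 10 10 10 0], max=10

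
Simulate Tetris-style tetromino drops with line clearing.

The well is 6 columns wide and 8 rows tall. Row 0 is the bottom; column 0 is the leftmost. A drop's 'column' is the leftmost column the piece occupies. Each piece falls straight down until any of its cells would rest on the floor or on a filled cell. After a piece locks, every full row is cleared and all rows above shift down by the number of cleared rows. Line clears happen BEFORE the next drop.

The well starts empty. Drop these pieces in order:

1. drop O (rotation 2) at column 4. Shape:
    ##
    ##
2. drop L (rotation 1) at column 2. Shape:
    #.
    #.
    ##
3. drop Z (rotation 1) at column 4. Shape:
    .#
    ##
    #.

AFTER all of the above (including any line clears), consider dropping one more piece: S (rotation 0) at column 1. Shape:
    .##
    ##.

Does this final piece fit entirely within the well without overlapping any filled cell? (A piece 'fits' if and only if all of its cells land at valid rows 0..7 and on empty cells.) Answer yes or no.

Drop 1: O rot2 at col 4 lands with bottom-row=0; cleared 0 line(s) (total 0); column heights now [0 0 0 0 2 2], max=2
Drop 2: L rot1 at col 2 lands with bottom-row=0; cleared 0 line(s) (total 0); column heights now [0 0 3 1 2 2], max=3
Drop 3: Z rot1 at col 4 lands with bottom-row=2; cleared 0 line(s) (total 0); column heights now [0 0 3 1 4 5], max=5
Test piece S rot0 at col 1 (width 3): heights before test = [0 0 3 1 4 5]; fits = True

Answer: yes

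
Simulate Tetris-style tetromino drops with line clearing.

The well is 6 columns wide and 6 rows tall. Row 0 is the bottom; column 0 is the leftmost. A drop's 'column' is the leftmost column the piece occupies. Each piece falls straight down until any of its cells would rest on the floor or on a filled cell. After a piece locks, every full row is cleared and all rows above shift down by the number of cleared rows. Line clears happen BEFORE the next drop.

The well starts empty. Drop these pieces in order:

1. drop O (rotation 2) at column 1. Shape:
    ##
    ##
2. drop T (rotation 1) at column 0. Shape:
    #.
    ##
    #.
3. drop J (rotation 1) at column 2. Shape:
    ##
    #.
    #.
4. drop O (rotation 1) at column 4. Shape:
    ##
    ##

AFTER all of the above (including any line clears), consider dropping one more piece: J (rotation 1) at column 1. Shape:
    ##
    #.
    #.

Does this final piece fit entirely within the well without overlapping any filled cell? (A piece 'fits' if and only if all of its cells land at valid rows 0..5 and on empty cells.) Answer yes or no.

Answer: yes

Derivation:
Drop 1: O rot2 at col 1 lands with bottom-row=0; cleared 0 line(s) (total 0); column heights now [0 2 2 0 0 0], max=2
Drop 2: T rot1 at col 0 lands with bottom-row=1; cleared 0 line(s) (total 0); column heights now [4 3 2 0 0 0], max=4
Drop 3: J rot1 at col 2 lands with bottom-row=2; cleared 0 line(s) (total 0); column heights now [4 3 5 5 0 0], max=5
Drop 4: O rot1 at col 4 lands with bottom-row=0; cleared 0 line(s) (total 0); column heights now [4 3 5 5 2 2], max=5
Test piece J rot1 at col 1 (width 2): heights before test = [4 3 5 5 2 2]; fits = True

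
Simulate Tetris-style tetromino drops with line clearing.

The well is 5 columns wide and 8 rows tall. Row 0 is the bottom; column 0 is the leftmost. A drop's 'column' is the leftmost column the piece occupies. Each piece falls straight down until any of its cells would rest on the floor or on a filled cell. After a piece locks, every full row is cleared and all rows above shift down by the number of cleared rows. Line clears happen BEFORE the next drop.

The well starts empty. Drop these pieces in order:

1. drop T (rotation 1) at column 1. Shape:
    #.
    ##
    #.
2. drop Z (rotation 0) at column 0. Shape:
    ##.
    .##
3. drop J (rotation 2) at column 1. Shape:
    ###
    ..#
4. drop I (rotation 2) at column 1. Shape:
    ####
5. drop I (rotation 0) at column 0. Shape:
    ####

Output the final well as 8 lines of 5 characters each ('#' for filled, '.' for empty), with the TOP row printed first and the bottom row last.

Answer: ####.
.####
.###.
##.#.
.##..
.#...
.##..
.#...

Derivation:
Drop 1: T rot1 at col 1 lands with bottom-row=0; cleared 0 line(s) (total 0); column heights now [0 3 2 0 0], max=3
Drop 2: Z rot0 at col 0 lands with bottom-row=3; cleared 0 line(s) (total 0); column heights now [5 5 4 0 0], max=5
Drop 3: J rot2 at col 1 lands with bottom-row=4; cleared 0 line(s) (total 0); column heights now [5 6 6 6 0], max=6
Drop 4: I rot2 at col 1 lands with bottom-row=6; cleared 0 line(s) (total 0); column heights now [5 7 7 7 7], max=7
Drop 5: I rot0 at col 0 lands with bottom-row=7; cleared 0 line(s) (total 0); column heights now [8 8 8 8 7], max=8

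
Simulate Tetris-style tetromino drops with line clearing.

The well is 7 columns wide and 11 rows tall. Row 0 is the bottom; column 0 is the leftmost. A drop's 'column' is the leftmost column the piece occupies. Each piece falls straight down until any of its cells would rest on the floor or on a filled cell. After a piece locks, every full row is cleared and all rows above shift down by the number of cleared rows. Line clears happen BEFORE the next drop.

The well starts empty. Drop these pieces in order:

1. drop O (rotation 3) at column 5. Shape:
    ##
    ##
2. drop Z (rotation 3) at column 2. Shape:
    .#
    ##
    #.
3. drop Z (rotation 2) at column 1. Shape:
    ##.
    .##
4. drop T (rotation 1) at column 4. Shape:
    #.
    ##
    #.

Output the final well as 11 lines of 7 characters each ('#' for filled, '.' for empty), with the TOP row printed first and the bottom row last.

Drop 1: O rot3 at col 5 lands with bottom-row=0; cleared 0 line(s) (total 0); column heights now [0 0 0 0 0 2 2], max=2
Drop 2: Z rot3 at col 2 lands with bottom-row=0; cleared 0 line(s) (total 0); column heights now [0 0 2 3 0 2 2], max=3
Drop 3: Z rot2 at col 1 lands with bottom-row=3; cleared 0 line(s) (total 0); column heights now [0 5 5 4 0 2 2], max=5
Drop 4: T rot1 at col 4 lands with bottom-row=1; cleared 0 line(s) (total 0); column heights now [0 5 5 4 4 3 2], max=5

Answer: .......
.......
.......
.......
.......
.......
.##....
..###..
...###.
..#####
..#..##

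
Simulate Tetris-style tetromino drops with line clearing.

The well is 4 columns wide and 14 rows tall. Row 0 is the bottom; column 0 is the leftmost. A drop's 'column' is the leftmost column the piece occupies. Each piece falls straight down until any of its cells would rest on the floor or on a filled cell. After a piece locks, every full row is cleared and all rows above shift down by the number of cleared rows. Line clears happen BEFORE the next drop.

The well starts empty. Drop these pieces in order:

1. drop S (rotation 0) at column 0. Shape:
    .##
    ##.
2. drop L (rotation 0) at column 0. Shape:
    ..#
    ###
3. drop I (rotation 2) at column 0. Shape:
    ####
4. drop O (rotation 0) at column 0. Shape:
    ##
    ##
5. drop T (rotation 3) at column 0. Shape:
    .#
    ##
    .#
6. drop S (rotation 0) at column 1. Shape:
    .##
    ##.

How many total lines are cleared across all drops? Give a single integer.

Answer: 1

Derivation:
Drop 1: S rot0 at col 0 lands with bottom-row=0; cleared 0 line(s) (total 0); column heights now [1 2 2 0], max=2
Drop 2: L rot0 at col 0 lands with bottom-row=2; cleared 0 line(s) (total 0); column heights now [3 3 4 0], max=4
Drop 3: I rot2 at col 0 lands with bottom-row=4; cleared 1 line(s) (total 1); column heights now [3 3 4 0], max=4
Drop 4: O rot0 at col 0 lands with bottom-row=3; cleared 0 line(s) (total 1); column heights now [5 5 4 0], max=5
Drop 5: T rot3 at col 0 lands with bottom-row=5; cleared 0 line(s) (total 1); column heights now [7 8 4 0], max=8
Drop 6: S rot0 at col 1 lands with bottom-row=8; cleared 0 line(s) (total 1); column heights now [7 9 10 10], max=10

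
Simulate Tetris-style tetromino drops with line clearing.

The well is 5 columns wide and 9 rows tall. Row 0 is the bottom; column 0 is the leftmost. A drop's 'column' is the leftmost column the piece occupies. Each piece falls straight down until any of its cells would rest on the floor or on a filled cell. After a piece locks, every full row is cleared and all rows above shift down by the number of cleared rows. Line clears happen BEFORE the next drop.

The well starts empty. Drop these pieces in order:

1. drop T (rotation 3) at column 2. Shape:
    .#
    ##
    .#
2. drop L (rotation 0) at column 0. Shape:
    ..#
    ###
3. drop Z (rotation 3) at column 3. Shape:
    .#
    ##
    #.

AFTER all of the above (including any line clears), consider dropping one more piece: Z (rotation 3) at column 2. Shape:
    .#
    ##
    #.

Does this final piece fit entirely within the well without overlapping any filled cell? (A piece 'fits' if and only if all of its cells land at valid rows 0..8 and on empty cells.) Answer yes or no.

Drop 1: T rot3 at col 2 lands with bottom-row=0; cleared 0 line(s) (total 0); column heights now [0 0 2 3 0], max=3
Drop 2: L rot0 at col 0 lands with bottom-row=2; cleared 0 line(s) (total 0); column heights now [3 3 4 3 0], max=4
Drop 3: Z rot3 at col 3 lands with bottom-row=3; cleared 0 line(s) (total 0); column heights now [3 3 4 5 6], max=6
Test piece Z rot3 at col 2 (width 2): heights before test = [3 3 4 5 6]; fits = True

Answer: yes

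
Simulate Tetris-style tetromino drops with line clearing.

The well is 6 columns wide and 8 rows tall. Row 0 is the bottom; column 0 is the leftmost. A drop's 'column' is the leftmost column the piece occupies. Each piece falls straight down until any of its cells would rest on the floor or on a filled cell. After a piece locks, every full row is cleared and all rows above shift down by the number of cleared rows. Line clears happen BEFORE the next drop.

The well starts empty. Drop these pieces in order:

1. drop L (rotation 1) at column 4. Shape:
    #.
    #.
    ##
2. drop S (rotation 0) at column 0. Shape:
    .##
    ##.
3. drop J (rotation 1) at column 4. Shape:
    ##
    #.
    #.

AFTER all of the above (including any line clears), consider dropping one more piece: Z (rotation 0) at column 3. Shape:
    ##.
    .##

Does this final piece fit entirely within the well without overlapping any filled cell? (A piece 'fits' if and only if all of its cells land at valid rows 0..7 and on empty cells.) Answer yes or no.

Drop 1: L rot1 at col 4 lands with bottom-row=0; cleared 0 line(s) (total 0); column heights now [0 0 0 0 3 1], max=3
Drop 2: S rot0 at col 0 lands with bottom-row=0; cleared 0 line(s) (total 0); column heights now [1 2 2 0 3 1], max=3
Drop 3: J rot1 at col 4 lands with bottom-row=3; cleared 0 line(s) (total 0); column heights now [1 2 2 0 6 6], max=6
Test piece Z rot0 at col 3 (width 3): heights before test = [1 2 2 0 6 6]; fits = True

Answer: yes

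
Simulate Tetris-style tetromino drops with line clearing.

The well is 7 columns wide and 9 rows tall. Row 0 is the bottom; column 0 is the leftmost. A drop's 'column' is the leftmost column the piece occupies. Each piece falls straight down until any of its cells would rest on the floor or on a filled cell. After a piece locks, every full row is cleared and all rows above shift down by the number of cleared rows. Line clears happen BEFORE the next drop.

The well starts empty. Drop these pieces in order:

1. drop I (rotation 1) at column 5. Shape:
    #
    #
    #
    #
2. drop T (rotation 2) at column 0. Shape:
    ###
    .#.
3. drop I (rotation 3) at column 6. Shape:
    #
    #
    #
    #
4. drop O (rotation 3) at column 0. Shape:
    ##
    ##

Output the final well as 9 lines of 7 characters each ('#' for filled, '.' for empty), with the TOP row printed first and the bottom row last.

Drop 1: I rot1 at col 5 lands with bottom-row=0; cleared 0 line(s) (total 0); column heights now [0 0 0 0 0 4 0], max=4
Drop 2: T rot2 at col 0 lands with bottom-row=0; cleared 0 line(s) (total 0); column heights now [2 2 2 0 0 4 0], max=4
Drop 3: I rot3 at col 6 lands with bottom-row=0; cleared 0 line(s) (total 0); column heights now [2 2 2 0 0 4 4], max=4
Drop 4: O rot3 at col 0 lands with bottom-row=2; cleared 0 line(s) (total 0); column heights now [4 4 2 0 0 4 4], max=4

Answer: .......
.......
.......
.......
.......
##...##
##...##
###..##
.#...##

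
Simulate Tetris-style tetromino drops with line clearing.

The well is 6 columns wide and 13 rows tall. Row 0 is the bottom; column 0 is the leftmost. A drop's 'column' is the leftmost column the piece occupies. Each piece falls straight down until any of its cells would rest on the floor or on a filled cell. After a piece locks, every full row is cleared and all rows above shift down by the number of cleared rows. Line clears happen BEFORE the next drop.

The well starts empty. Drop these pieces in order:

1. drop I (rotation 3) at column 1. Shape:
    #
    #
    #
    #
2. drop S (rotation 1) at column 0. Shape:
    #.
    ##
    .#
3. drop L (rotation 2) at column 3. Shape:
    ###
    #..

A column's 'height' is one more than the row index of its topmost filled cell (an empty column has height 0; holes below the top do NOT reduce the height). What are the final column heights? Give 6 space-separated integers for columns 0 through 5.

Answer: 7 6 0 2 2 2

Derivation:
Drop 1: I rot3 at col 1 lands with bottom-row=0; cleared 0 line(s) (total 0); column heights now [0 4 0 0 0 0], max=4
Drop 2: S rot1 at col 0 lands with bottom-row=4; cleared 0 line(s) (total 0); column heights now [7 6 0 0 0 0], max=7
Drop 3: L rot2 at col 3 lands with bottom-row=0; cleared 0 line(s) (total 0); column heights now [7 6 0 2 2 2], max=7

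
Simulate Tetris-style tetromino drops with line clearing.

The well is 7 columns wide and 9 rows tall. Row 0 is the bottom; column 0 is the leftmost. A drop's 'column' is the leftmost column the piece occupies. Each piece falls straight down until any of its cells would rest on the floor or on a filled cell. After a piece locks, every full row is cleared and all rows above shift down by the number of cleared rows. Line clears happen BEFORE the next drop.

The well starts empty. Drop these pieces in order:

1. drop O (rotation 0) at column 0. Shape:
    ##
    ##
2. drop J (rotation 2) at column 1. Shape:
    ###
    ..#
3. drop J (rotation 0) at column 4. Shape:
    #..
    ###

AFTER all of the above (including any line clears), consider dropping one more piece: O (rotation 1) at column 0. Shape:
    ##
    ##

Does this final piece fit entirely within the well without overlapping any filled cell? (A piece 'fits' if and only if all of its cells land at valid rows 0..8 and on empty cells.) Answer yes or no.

Drop 1: O rot0 at col 0 lands with bottom-row=0; cleared 0 line(s) (total 0); column heights now [2 2 0 0 0 0 0], max=2
Drop 2: J rot2 at col 1 lands with bottom-row=1; cleared 0 line(s) (total 0); column heights now [2 3 3 3 0 0 0], max=3
Drop 3: J rot0 at col 4 lands with bottom-row=0; cleared 0 line(s) (total 0); column heights now [2 3 3 3 2 1 1], max=3
Test piece O rot1 at col 0 (width 2): heights before test = [2 3 3 3 2 1 1]; fits = True

Answer: yes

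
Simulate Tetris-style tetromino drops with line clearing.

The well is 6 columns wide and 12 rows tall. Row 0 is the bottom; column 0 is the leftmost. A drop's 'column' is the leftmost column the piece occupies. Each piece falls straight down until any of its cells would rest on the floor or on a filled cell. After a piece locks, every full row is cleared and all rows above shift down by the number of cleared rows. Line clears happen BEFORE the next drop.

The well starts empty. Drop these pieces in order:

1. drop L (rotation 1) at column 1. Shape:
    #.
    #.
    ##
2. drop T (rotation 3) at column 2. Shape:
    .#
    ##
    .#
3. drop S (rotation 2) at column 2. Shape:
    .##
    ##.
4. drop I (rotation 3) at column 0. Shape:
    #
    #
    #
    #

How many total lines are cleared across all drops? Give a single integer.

Drop 1: L rot1 at col 1 lands with bottom-row=0; cleared 0 line(s) (total 0); column heights now [0 3 1 0 0 0], max=3
Drop 2: T rot3 at col 2 lands with bottom-row=0; cleared 0 line(s) (total 0); column heights now [0 3 2 3 0 0], max=3
Drop 3: S rot2 at col 2 lands with bottom-row=3; cleared 0 line(s) (total 0); column heights now [0 3 4 5 5 0], max=5
Drop 4: I rot3 at col 0 lands with bottom-row=0; cleared 0 line(s) (total 0); column heights now [4 3 4 5 5 0], max=5

Answer: 0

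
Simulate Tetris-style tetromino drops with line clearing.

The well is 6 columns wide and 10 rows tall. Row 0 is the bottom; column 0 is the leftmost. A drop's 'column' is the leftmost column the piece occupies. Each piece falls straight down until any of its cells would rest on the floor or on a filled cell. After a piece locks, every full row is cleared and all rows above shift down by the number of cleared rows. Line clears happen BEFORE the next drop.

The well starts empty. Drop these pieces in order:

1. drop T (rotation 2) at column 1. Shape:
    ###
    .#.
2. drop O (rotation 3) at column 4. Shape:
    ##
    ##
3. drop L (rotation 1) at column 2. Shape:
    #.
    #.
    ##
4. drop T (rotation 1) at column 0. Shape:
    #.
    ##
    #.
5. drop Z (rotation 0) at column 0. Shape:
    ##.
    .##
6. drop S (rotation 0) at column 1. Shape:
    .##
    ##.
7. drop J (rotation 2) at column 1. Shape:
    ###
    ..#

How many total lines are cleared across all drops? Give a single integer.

Drop 1: T rot2 at col 1 lands with bottom-row=0; cleared 0 line(s) (total 0); column heights now [0 2 2 2 0 0], max=2
Drop 2: O rot3 at col 4 lands with bottom-row=0; cleared 0 line(s) (total 0); column heights now [0 2 2 2 2 2], max=2
Drop 3: L rot1 at col 2 lands with bottom-row=2; cleared 0 line(s) (total 0); column heights now [0 2 5 3 2 2], max=5
Drop 4: T rot1 at col 0 lands with bottom-row=1; cleared 1 line(s) (total 1); column heights now [3 2 4 2 1 1], max=4
Drop 5: Z rot0 at col 0 lands with bottom-row=4; cleared 0 line(s) (total 1); column heights now [6 6 5 2 1 1], max=6
Drop 6: S rot0 at col 1 lands with bottom-row=6; cleared 0 line(s) (total 1); column heights now [6 7 8 8 1 1], max=8
Drop 7: J rot2 at col 1 lands with bottom-row=8; cleared 0 line(s) (total 1); column heights now [6 10 10 10 1 1], max=10

Answer: 1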